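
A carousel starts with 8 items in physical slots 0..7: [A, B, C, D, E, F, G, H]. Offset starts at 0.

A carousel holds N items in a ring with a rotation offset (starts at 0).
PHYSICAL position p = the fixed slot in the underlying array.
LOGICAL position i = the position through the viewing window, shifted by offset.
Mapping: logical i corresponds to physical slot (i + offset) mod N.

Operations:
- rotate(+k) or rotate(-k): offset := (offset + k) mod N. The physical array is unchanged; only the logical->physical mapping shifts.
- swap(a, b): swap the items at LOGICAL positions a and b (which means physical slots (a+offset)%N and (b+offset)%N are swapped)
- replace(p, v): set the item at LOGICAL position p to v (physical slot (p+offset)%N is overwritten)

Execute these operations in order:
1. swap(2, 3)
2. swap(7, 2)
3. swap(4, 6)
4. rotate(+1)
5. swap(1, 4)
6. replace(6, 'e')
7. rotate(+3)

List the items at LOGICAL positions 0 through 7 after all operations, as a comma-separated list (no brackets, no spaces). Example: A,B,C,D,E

After op 1 (swap(2, 3)): offset=0, physical=[A,B,D,C,E,F,G,H], logical=[A,B,D,C,E,F,G,H]
After op 2 (swap(7, 2)): offset=0, physical=[A,B,H,C,E,F,G,D], logical=[A,B,H,C,E,F,G,D]
After op 3 (swap(4, 6)): offset=0, physical=[A,B,H,C,G,F,E,D], logical=[A,B,H,C,G,F,E,D]
After op 4 (rotate(+1)): offset=1, physical=[A,B,H,C,G,F,E,D], logical=[B,H,C,G,F,E,D,A]
After op 5 (swap(1, 4)): offset=1, physical=[A,B,F,C,G,H,E,D], logical=[B,F,C,G,H,E,D,A]
After op 6 (replace(6, 'e')): offset=1, physical=[A,B,F,C,G,H,E,e], logical=[B,F,C,G,H,E,e,A]
After op 7 (rotate(+3)): offset=4, physical=[A,B,F,C,G,H,E,e], logical=[G,H,E,e,A,B,F,C]

Answer: G,H,E,e,A,B,F,C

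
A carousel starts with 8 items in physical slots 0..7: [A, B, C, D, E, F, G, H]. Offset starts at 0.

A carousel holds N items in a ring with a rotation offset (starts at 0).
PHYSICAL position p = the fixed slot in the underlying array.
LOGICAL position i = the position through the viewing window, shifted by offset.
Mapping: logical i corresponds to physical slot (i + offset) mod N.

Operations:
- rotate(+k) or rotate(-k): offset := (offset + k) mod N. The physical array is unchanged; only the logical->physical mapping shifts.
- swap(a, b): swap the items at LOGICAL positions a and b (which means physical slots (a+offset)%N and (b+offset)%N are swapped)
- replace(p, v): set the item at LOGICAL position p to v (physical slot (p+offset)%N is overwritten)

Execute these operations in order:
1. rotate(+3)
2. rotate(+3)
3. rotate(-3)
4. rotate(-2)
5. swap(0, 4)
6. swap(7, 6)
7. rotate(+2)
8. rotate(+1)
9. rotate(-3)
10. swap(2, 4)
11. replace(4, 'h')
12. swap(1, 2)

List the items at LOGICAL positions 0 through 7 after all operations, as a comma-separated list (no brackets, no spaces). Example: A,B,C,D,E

Answer: F,B,C,E,h,G,A,H

Derivation:
After op 1 (rotate(+3)): offset=3, physical=[A,B,C,D,E,F,G,H], logical=[D,E,F,G,H,A,B,C]
After op 2 (rotate(+3)): offset=6, physical=[A,B,C,D,E,F,G,H], logical=[G,H,A,B,C,D,E,F]
After op 3 (rotate(-3)): offset=3, physical=[A,B,C,D,E,F,G,H], logical=[D,E,F,G,H,A,B,C]
After op 4 (rotate(-2)): offset=1, physical=[A,B,C,D,E,F,G,H], logical=[B,C,D,E,F,G,H,A]
After op 5 (swap(0, 4)): offset=1, physical=[A,F,C,D,E,B,G,H], logical=[F,C,D,E,B,G,H,A]
After op 6 (swap(7, 6)): offset=1, physical=[H,F,C,D,E,B,G,A], logical=[F,C,D,E,B,G,A,H]
After op 7 (rotate(+2)): offset=3, physical=[H,F,C,D,E,B,G,A], logical=[D,E,B,G,A,H,F,C]
After op 8 (rotate(+1)): offset=4, physical=[H,F,C,D,E,B,G,A], logical=[E,B,G,A,H,F,C,D]
After op 9 (rotate(-3)): offset=1, physical=[H,F,C,D,E,B,G,A], logical=[F,C,D,E,B,G,A,H]
After op 10 (swap(2, 4)): offset=1, physical=[H,F,C,B,E,D,G,A], logical=[F,C,B,E,D,G,A,H]
After op 11 (replace(4, 'h')): offset=1, physical=[H,F,C,B,E,h,G,A], logical=[F,C,B,E,h,G,A,H]
After op 12 (swap(1, 2)): offset=1, physical=[H,F,B,C,E,h,G,A], logical=[F,B,C,E,h,G,A,H]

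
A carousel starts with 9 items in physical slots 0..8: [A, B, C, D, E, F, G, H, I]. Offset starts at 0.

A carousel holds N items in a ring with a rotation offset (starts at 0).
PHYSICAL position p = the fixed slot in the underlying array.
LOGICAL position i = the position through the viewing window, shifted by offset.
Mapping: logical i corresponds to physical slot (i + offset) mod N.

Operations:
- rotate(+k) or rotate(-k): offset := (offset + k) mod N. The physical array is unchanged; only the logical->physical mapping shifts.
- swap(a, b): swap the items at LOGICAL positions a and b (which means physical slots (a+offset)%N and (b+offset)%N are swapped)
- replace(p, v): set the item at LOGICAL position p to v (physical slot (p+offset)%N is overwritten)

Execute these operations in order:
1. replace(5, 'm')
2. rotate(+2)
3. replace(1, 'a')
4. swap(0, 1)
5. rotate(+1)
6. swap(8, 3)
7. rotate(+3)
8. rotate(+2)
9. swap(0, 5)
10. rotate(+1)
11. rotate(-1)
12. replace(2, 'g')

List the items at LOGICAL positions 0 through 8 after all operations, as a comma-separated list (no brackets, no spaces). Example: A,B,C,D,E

After op 1 (replace(5, 'm')): offset=0, physical=[A,B,C,D,E,m,G,H,I], logical=[A,B,C,D,E,m,G,H,I]
After op 2 (rotate(+2)): offset=2, physical=[A,B,C,D,E,m,G,H,I], logical=[C,D,E,m,G,H,I,A,B]
After op 3 (replace(1, 'a')): offset=2, physical=[A,B,C,a,E,m,G,H,I], logical=[C,a,E,m,G,H,I,A,B]
After op 4 (swap(0, 1)): offset=2, physical=[A,B,a,C,E,m,G,H,I], logical=[a,C,E,m,G,H,I,A,B]
After op 5 (rotate(+1)): offset=3, physical=[A,B,a,C,E,m,G,H,I], logical=[C,E,m,G,H,I,A,B,a]
After op 6 (swap(8, 3)): offset=3, physical=[A,B,G,C,E,m,a,H,I], logical=[C,E,m,a,H,I,A,B,G]
After op 7 (rotate(+3)): offset=6, physical=[A,B,G,C,E,m,a,H,I], logical=[a,H,I,A,B,G,C,E,m]
After op 8 (rotate(+2)): offset=8, physical=[A,B,G,C,E,m,a,H,I], logical=[I,A,B,G,C,E,m,a,H]
After op 9 (swap(0, 5)): offset=8, physical=[A,B,G,C,I,m,a,H,E], logical=[E,A,B,G,C,I,m,a,H]
After op 10 (rotate(+1)): offset=0, physical=[A,B,G,C,I,m,a,H,E], logical=[A,B,G,C,I,m,a,H,E]
After op 11 (rotate(-1)): offset=8, physical=[A,B,G,C,I,m,a,H,E], logical=[E,A,B,G,C,I,m,a,H]
After op 12 (replace(2, 'g')): offset=8, physical=[A,g,G,C,I,m,a,H,E], logical=[E,A,g,G,C,I,m,a,H]

Answer: E,A,g,G,C,I,m,a,H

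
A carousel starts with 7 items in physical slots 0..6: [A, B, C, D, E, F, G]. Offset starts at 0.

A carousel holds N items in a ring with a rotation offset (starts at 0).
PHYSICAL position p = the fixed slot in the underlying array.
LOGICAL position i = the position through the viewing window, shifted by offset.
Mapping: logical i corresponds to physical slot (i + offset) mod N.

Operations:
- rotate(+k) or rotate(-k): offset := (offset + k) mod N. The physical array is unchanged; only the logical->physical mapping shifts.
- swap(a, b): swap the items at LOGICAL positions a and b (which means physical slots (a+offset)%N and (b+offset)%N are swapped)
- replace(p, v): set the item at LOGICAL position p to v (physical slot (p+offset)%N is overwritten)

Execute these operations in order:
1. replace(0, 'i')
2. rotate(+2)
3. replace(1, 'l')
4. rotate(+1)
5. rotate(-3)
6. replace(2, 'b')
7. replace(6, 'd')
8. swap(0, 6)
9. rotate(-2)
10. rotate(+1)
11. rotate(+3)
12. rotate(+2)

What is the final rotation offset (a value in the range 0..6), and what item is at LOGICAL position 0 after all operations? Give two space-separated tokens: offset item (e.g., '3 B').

Answer: 4 E

Derivation:
After op 1 (replace(0, 'i')): offset=0, physical=[i,B,C,D,E,F,G], logical=[i,B,C,D,E,F,G]
After op 2 (rotate(+2)): offset=2, physical=[i,B,C,D,E,F,G], logical=[C,D,E,F,G,i,B]
After op 3 (replace(1, 'l')): offset=2, physical=[i,B,C,l,E,F,G], logical=[C,l,E,F,G,i,B]
After op 4 (rotate(+1)): offset=3, physical=[i,B,C,l,E,F,G], logical=[l,E,F,G,i,B,C]
After op 5 (rotate(-3)): offset=0, physical=[i,B,C,l,E,F,G], logical=[i,B,C,l,E,F,G]
After op 6 (replace(2, 'b')): offset=0, physical=[i,B,b,l,E,F,G], logical=[i,B,b,l,E,F,G]
After op 7 (replace(6, 'd')): offset=0, physical=[i,B,b,l,E,F,d], logical=[i,B,b,l,E,F,d]
After op 8 (swap(0, 6)): offset=0, physical=[d,B,b,l,E,F,i], logical=[d,B,b,l,E,F,i]
After op 9 (rotate(-2)): offset=5, physical=[d,B,b,l,E,F,i], logical=[F,i,d,B,b,l,E]
After op 10 (rotate(+1)): offset=6, physical=[d,B,b,l,E,F,i], logical=[i,d,B,b,l,E,F]
After op 11 (rotate(+3)): offset=2, physical=[d,B,b,l,E,F,i], logical=[b,l,E,F,i,d,B]
After op 12 (rotate(+2)): offset=4, physical=[d,B,b,l,E,F,i], logical=[E,F,i,d,B,b,l]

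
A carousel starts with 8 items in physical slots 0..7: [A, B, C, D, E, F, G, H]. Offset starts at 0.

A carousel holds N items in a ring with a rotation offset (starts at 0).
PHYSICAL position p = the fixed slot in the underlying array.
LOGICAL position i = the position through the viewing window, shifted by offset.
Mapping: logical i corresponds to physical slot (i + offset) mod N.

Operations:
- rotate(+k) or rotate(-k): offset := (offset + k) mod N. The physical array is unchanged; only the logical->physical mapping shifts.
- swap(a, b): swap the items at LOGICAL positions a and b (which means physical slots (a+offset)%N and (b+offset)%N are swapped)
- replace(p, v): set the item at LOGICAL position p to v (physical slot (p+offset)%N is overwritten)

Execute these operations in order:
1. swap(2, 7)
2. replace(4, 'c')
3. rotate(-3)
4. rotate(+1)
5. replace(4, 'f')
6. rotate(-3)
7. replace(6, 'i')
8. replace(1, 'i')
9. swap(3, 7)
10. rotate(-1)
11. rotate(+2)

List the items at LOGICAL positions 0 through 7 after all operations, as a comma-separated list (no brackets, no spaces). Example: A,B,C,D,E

Answer: i,F,f,C,A,i,G,D

Derivation:
After op 1 (swap(2, 7)): offset=0, physical=[A,B,H,D,E,F,G,C], logical=[A,B,H,D,E,F,G,C]
After op 2 (replace(4, 'c')): offset=0, physical=[A,B,H,D,c,F,G,C], logical=[A,B,H,D,c,F,G,C]
After op 3 (rotate(-3)): offset=5, physical=[A,B,H,D,c,F,G,C], logical=[F,G,C,A,B,H,D,c]
After op 4 (rotate(+1)): offset=6, physical=[A,B,H,D,c,F,G,C], logical=[G,C,A,B,H,D,c,F]
After op 5 (replace(4, 'f')): offset=6, physical=[A,B,f,D,c,F,G,C], logical=[G,C,A,B,f,D,c,F]
After op 6 (rotate(-3)): offset=3, physical=[A,B,f,D,c,F,G,C], logical=[D,c,F,G,C,A,B,f]
After op 7 (replace(6, 'i')): offset=3, physical=[A,i,f,D,c,F,G,C], logical=[D,c,F,G,C,A,i,f]
After op 8 (replace(1, 'i')): offset=3, physical=[A,i,f,D,i,F,G,C], logical=[D,i,F,G,C,A,i,f]
After op 9 (swap(3, 7)): offset=3, physical=[A,i,G,D,i,F,f,C], logical=[D,i,F,f,C,A,i,G]
After op 10 (rotate(-1)): offset=2, physical=[A,i,G,D,i,F,f,C], logical=[G,D,i,F,f,C,A,i]
After op 11 (rotate(+2)): offset=4, physical=[A,i,G,D,i,F,f,C], logical=[i,F,f,C,A,i,G,D]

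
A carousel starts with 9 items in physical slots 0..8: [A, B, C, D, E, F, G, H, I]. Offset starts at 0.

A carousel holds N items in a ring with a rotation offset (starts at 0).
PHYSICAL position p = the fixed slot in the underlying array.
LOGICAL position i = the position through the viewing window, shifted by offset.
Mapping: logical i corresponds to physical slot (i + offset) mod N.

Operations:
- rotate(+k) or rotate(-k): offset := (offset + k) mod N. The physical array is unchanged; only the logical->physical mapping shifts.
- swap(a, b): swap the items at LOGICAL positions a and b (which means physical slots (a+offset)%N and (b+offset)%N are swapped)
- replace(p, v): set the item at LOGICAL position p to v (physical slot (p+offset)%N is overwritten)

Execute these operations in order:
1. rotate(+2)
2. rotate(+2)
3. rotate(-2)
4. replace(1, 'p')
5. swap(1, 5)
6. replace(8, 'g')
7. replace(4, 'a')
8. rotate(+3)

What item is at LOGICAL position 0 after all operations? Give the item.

Answer: F

Derivation:
After op 1 (rotate(+2)): offset=2, physical=[A,B,C,D,E,F,G,H,I], logical=[C,D,E,F,G,H,I,A,B]
After op 2 (rotate(+2)): offset=4, physical=[A,B,C,D,E,F,G,H,I], logical=[E,F,G,H,I,A,B,C,D]
After op 3 (rotate(-2)): offset=2, physical=[A,B,C,D,E,F,G,H,I], logical=[C,D,E,F,G,H,I,A,B]
After op 4 (replace(1, 'p')): offset=2, physical=[A,B,C,p,E,F,G,H,I], logical=[C,p,E,F,G,H,I,A,B]
After op 5 (swap(1, 5)): offset=2, physical=[A,B,C,H,E,F,G,p,I], logical=[C,H,E,F,G,p,I,A,B]
After op 6 (replace(8, 'g')): offset=2, physical=[A,g,C,H,E,F,G,p,I], logical=[C,H,E,F,G,p,I,A,g]
After op 7 (replace(4, 'a')): offset=2, physical=[A,g,C,H,E,F,a,p,I], logical=[C,H,E,F,a,p,I,A,g]
After op 8 (rotate(+3)): offset=5, physical=[A,g,C,H,E,F,a,p,I], logical=[F,a,p,I,A,g,C,H,E]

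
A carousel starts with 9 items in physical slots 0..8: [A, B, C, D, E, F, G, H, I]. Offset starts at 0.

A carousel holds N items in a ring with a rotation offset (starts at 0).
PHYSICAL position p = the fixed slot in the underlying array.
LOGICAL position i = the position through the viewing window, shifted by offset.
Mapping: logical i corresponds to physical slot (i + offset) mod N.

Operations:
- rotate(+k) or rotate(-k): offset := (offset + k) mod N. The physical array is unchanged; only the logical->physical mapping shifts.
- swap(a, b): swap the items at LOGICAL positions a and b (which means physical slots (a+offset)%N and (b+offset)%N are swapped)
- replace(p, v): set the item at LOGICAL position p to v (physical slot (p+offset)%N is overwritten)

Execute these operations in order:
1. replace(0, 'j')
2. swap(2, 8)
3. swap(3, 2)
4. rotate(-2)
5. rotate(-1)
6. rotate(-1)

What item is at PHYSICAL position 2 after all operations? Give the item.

After op 1 (replace(0, 'j')): offset=0, physical=[j,B,C,D,E,F,G,H,I], logical=[j,B,C,D,E,F,G,H,I]
After op 2 (swap(2, 8)): offset=0, physical=[j,B,I,D,E,F,G,H,C], logical=[j,B,I,D,E,F,G,H,C]
After op 3 (swap(3, 2)): offset=0, physical=[j,B,D,I,E,F,G,H,C], logical=[j,B,D,I,E,F,G,H,C]
After op 4 (rotate(-2)): offset=7, physical=[j,B,D,I,E,F,G,H,C], logical=[H,C,j,B,D,I,E,F,G]
After op 5 (rotate(-1)): offset=6, physical=[j,B,D,I,E,F,G,H,C], logical=[G,H,C,j,B,D,I,E,F]
After op 6 (rotate(-1)): offset=5, physical=[j,B,D,I,E,F,G,H,C], logical=[F,G,H,C,j,B,D,I,E]

Answer: D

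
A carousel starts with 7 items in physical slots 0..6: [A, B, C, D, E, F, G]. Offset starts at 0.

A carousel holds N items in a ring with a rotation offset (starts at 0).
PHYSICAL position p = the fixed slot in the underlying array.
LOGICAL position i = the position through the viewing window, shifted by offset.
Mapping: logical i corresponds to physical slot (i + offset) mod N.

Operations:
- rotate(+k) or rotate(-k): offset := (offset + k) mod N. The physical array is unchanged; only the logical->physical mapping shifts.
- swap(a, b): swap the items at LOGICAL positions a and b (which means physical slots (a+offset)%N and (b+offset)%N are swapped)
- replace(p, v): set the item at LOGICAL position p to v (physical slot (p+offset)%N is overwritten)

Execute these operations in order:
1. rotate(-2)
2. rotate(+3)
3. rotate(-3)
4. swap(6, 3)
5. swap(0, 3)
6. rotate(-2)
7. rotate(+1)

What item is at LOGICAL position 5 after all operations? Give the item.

Answer: C

Derivation:
After op 1 (rotate(-2)): offset=5, physical=[A,B,C,D,E,F,G], logical=[F,G,A,B,C,D,E]
After op 2 (rotate(+3)): offset=1, physical=[A,B,C,D,E,F,G], logical=[B,C,D,E,F,G,A]
After op 3 (rotate(-3)): offset=5, physical=[A,B,C,D,E,F,G], logical=[F,G,A,B,C,D,E]
After op 4 (swap(6, 3)): offset=5, physical=[A,E,C,D,B,F,G], logical=[F,G,A,E,C,D,B]
After op 5 (swap(0, 3)): offset=5, physical=[A,F,C,D,B,E,G], logical=[E,G,A,F,C,D,B]
After op 6 (rotate(-2)): offset=3, physical=[A,F,C,D,B,E,G], logical=[D,B,E,G,A,F,C]
After op 7 (rotate(+1)): offset=4, physical=[A,F,C,D,B,E,G], logical=[B,E,G,A,F,C,D]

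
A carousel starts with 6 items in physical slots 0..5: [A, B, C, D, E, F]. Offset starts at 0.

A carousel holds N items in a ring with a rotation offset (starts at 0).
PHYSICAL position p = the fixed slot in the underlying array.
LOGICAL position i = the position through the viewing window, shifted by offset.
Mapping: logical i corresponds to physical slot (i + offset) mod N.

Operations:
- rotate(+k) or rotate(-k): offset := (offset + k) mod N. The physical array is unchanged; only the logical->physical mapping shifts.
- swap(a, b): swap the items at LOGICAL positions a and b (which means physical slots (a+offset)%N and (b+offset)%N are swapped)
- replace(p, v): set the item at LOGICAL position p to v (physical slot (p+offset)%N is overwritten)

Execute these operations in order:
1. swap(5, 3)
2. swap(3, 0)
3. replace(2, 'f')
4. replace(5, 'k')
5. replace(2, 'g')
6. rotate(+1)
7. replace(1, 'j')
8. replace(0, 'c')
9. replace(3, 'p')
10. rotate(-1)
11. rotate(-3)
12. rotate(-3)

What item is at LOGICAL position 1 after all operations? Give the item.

Answer: c

Derivation:
After op 1 (swap(5, 3)): offset=0, physical=[A,B,C,F,E,D], logical=[A,B,C,F,E,D]
After op 2 (swap(3, 0)): offset=0, physical=[F,B,C,A,E,D], logical=[F,B,C,A,E,D]
After op 3 (replace(2, 'f')): offset=0, physical=[F,B,f,A,E,D], logical=[F,B,f,A,E,D]
After op 4 (replace(5, 'k')): offset=0, physical=[F,B,f,A,E,k], logical=[F,B,f,A,E,k]
After op 5 (replace(2, 'g')): offset=0, physical=[F,B,g,A,E,k], logical=[F,B,g,A,E,k]
After op 6 (rotate(+1)): offset=1, physical=[F,B,g,A,E,k], logical=[B,g,A,E,k,F]
After op 7 (replace(1, 'j')): offset=1, physical=[F,B,j,A,E,k], logical=[B,j,A,E,k,F]
After op 8 (replace(0, 'c')): offset=1, physical=[F,c,j,A,E,k], logical=[c,j,A,E,k,F]
After op 9 (replace(3, 'p')): offset=1, physical=[F,c,j,A,p,k], logical=[c,j,A,p,k,F]
After op 10 (rotate(-1)): offset=0, physical=[F,c,j,A,p,k], logical=[F,c,j,A,p,k]
After op 11 (rotate(-3)): offset=3, physical=[F,c,j,A,p,k], logical=[A,p,k,F,c,j]
After op 12 (rotate(-3)): offset=0, physical=[F,c,j,A,p,k], logical=[F,c,j,A,p,k]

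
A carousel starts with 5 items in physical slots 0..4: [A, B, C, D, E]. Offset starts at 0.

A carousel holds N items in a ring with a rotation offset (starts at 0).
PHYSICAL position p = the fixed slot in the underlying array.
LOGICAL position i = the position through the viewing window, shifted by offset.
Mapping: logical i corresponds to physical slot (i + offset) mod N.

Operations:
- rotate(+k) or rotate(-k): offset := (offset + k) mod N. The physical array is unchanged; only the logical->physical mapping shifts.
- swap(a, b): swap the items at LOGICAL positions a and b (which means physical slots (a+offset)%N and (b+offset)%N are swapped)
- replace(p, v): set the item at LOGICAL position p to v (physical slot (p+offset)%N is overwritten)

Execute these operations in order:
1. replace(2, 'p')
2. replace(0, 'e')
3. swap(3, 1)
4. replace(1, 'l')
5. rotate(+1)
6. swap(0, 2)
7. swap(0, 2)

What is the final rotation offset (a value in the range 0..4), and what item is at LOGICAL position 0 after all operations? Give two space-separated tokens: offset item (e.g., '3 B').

Answer: 1 l

Derivation:
After op 1 (replace(2, 'p')): offset=0, physical=[A,B,p,D,E], logical=[A,B,p,D,E]
After op 2 (replace(0, 'e')): offset=0, physical=[e,B,p,D,E], logical=[e,B,p,D,E]
After op 3 (swap(3, 1)): offset=0, physical=[e,D,p,B,E], logical=[e,D,p,B,E]
After op 4 (replace(1, 'l')): offset=0, physical=[e,l,p,B,E], logical=[e,l,p,B,E]
After op 5 (rotate(+1)): offset=1, physical=[e,l,p,B,E], logical=[l,p,B,E,e]
After op 6 (swap(0, 2)): offset=1, physical=[e,B,p,l,E], logical=[B,p,l,E,e]
After op 7 (swap(0, 2)): offset=1, physical=[e,l,p,B,E], logical=[l,p,B,E,e]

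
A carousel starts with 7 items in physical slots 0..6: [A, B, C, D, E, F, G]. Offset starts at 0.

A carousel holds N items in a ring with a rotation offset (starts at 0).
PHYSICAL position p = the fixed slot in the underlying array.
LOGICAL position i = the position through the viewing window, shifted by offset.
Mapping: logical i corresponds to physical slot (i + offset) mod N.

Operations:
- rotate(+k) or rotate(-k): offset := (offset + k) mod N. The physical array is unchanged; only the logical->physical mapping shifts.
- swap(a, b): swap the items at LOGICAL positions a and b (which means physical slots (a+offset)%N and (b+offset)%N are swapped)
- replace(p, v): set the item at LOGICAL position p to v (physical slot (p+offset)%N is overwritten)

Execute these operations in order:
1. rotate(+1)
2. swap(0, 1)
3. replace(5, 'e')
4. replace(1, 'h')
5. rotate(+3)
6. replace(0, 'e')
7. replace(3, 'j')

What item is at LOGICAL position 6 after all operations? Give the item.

Answer: D

Derivation:
After op 1 (rotate(+1)): offset=1, physical=[A,B,C,D,E,F,G], logical=[B,C,D,E,F,G,A]
After op 2 (swap(0, 1)): offset=1, physical=[A,C,B,D,E,F,G], logical=[C,B,D,E,F,G,A]
After op 3 (replace(5, 'e')): offset=1, physical=[A,C,B,D,E,F,e], logical=[C,B,D,E,F,e,A]
After op 4 (replace(1, 'h')): offset=1, physical=[A,C,h,D,E,F,e], logical=[C,h,D,E,F,e,A]
After op 5 (rotate(+3)): offset=4, physical=[A,C,h,D,E,F,e], logical=[E,F,e,A,C,h,D]
After op 6 (replace(0, 'e')): offset=4, physical=[A,C,h,D,e,F,e], logical=[e,F,e,A,C,h,D]
After op 7 (replace(3, 'j')): offset=4, physical=[j,C,h,D,e,F,e], logical=[e,F,e,j,C,h,D]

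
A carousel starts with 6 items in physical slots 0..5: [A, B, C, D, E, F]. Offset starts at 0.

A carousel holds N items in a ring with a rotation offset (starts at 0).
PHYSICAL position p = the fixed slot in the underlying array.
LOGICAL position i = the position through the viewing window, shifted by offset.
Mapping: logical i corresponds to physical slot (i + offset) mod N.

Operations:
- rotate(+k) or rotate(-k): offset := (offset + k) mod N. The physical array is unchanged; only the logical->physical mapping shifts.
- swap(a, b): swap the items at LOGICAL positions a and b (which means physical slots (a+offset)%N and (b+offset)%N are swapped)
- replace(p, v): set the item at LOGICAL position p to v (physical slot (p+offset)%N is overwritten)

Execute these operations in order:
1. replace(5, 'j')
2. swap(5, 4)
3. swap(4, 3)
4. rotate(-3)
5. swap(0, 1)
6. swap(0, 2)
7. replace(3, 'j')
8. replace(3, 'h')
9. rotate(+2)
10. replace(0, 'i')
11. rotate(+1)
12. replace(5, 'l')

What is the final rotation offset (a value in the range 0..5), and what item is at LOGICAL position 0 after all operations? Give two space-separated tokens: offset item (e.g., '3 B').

Answer: 0 h

Derivation:
After op 1 (replace(5, 'j')): offset=0, physical=[A,B,C,D,E,j], logical=[A,B,C,D,E,j]
After op 2 (swap(5, 4)): offset=0, physical=[A,B,C,D,j,E], logical=[A,B,C,D,j,E]
After op 3 (swap(4, 3)): offset=0, physical=[A,B,C,j,D,E], logical=[A,B,C,j,D,E]
After op 4 (rotate(-3)): offset=3, physical=[A,B,C,j,D,E], logical=[j,D,E,A,B,C]
After op 5 (swap(0, 1)): offset=3, physical=[A,B,C,D,j,E], logical=[D,j,E,A,B,C]
After op 6 (swap(0, 2)): offset=3, physical=[A,B,C,E,j,D], logical=[E,j,D,A,B,C]
After op 7 (replace(3, 'j')): offset=3, physical=[j,B,C,E,j,D], logical=[E,j,D,j,B,C]
After op 8 (replace(3, 'h')): offset=3, physical=[h,B,C,E,j,D], logical=[E,j,D,h,B,C]
After op 9 (rotate(+2)): offset=5, physical=[h,B,C,E,j,D], logical=[D,h,B,C,E,j]
After op 10 (replace(0, 'i')): offset=5, physical=[h,B,C,E,j,i], logical=[i,h,B,C,E,j]
After op 11 (rotate(+1)): offset=0, physical=[h,B,C,E,j,i], logical=[h,B,C,E,j,i]
After op 12 (replace(5, 'l')): offset=0, physical=[h,B,C,E,j,l], logical=[h,B,C,E,j,l]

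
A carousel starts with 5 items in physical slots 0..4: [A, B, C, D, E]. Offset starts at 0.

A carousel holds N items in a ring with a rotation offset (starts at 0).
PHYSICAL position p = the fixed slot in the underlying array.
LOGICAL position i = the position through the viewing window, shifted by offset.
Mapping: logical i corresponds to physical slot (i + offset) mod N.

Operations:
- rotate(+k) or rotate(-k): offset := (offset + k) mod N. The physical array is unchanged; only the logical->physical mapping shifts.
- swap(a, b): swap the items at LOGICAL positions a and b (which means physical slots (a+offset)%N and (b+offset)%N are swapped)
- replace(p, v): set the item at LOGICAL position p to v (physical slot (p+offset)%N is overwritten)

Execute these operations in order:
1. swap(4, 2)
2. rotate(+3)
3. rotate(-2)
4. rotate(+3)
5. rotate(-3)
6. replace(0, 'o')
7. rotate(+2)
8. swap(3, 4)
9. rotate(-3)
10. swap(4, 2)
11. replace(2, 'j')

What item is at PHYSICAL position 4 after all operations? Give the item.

Answer: o

Derivation:
After op 1 (swap(4, 2)): offset=0, physical=[A,B,E,D,C], logical=[A,B,E,D,C]
After op 2 (rotate(+3)): offset=3, physical=[A,B,E,D,C], logical=[D,C,A,B,E]
After op 3 (rotate(-2)): offset=1, physical=[A,B,E,D,C], logical=[B,E,D,C,A]
After op 4 (rotate(+3)): offset=4, physical=[A,B,E,D,C], logical=[C,A,B,E,D]
After op 5 (rotate(-3)): offset=1, physical=[A,B,E,D,C], logical=[B,E,D,C,A]
After op 6 (replace(0, 'o')): offset=1, physical=[A,o,E,D,C], logical=[o,E,D,C,A]
After op 7 (rotate(+2)): offset=3, physical=[A,o,E,D,C], logical=[D,C,A,o,E]
After op 8 (swap(3, 4)): offset=3, physical=[A,E,o,D,C], logical=[D,C,A,E,o]
After op 9 (rotate(-3)): offset=0, physical=[A,E,o,D,C], logical=[A,E,o,D,C]
After op 10 (swap(4, 2)): offset=0, physical=[A,E,C,D,o], logical=[A,E,C,D,o]
After op 11 (replace(2, 'j')): offset=0, physical=[A,E,j,D,o], logical=[A,E,j,D,o]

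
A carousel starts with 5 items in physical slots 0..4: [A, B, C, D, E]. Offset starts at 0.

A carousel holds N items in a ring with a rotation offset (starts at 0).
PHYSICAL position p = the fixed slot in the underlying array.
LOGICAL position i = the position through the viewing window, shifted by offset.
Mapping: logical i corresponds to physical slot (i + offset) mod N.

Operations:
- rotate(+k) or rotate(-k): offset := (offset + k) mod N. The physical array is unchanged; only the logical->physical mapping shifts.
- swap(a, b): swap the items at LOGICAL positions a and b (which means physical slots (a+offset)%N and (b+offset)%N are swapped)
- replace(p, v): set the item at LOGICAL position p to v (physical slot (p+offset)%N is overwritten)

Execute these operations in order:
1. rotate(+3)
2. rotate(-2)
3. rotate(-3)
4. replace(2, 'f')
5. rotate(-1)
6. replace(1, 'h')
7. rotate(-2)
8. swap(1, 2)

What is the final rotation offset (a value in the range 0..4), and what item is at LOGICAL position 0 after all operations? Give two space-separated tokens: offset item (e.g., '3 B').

After op 1 (rotate(+3)): offset=3, physical=[A,B,C,D,E], logical=[D,E,A,B,C]
After op 2 (rotate(-2)): offset=1, physical=[A,B,C,D,E], logical=[B,C,D,E,A]
After op 3 (rotate(-3)): offset=3, physical=[A,B,C,D,E], logical=[D,E,A,B,C]
After op 4 (replace(2, 'f')): offset=3, physical=[f,B,C,D,E], logical=[D,E,f,B,C]
After op 5 (rotate(-1)): offset=2, physical=[f,B,C,D,E], logical=[C,D,E,f,B]
After op 6 (replace(1, 'h')): offset=2, physical=[f,B,C,h,E], logical=[C,h,E,f,B]
After op 7 (rotate(-2)): offset=0, physical=[f,B,C,h,E], logical=[f,B,C,h,E]
After op 8 (swap(1, 2)): offset=0, physical=[f,C,B,h,E], logical=[f,C,B,h,E]

Answer: 0 f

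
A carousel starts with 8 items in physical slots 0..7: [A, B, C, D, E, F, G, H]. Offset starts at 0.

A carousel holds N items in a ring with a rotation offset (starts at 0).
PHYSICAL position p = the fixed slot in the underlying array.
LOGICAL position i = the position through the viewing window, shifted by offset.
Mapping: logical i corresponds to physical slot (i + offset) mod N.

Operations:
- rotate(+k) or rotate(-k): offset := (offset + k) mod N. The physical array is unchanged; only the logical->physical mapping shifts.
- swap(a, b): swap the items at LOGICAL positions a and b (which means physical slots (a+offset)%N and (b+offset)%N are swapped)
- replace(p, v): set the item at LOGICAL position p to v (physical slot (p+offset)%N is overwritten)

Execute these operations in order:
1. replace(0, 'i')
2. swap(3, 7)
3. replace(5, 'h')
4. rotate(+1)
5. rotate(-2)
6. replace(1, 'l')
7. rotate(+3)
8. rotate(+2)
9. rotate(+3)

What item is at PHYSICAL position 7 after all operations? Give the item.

Answer: D

Derivation:
After op 1 (replace(0, 'i')): offset=0, physical=[i,B,C,D,E,F,G,H], logical=[i,B,C,D,E,F,G,H]
After op 2 (swap(3, 7)): offset=0, physical=[i,B,C,H,E,F,G,D], logical=[i,B,C,H,E,F,G,D]
After op 3 (replace(5, 'h')): offset=0, physical=[i,B,C,H,E,h,G,D], logical=[i,B,C,H,E,h,G,D]
After op 4 (rotate(+1)): offset=1, physical=[i,B,C,H,E,h,G,D], logical=[B,C,H,E,h,G,D,i]
After op 5 (rotate(-2)): offset=7, physical=[i,B,C,H,E,h,G,D], logical=[D,i,B,C,H,E,h,G]
After op 6 (replace(1, 'l')): offset=7, physical=[l,B,C,H,E,h,G,D], logical=[D,l,B,C,H,E,h,G]
After op 7 (rotate(+3)): offset=2, physical=[l,B,C,H,E,h,G,D], logical=[C,H,E,h,G,D,l,B]
After op 8 (rotate(+2)): offset=4, physical=[l,B,C,H,E,h,G,D], logical=[E,h,G,D,l,B,C,H]
After op 9 (rotate(+3)): offset=7, physical=[l,B,C,H,E,h,G,D], logical=[D,l,B,C,H,E,h,G]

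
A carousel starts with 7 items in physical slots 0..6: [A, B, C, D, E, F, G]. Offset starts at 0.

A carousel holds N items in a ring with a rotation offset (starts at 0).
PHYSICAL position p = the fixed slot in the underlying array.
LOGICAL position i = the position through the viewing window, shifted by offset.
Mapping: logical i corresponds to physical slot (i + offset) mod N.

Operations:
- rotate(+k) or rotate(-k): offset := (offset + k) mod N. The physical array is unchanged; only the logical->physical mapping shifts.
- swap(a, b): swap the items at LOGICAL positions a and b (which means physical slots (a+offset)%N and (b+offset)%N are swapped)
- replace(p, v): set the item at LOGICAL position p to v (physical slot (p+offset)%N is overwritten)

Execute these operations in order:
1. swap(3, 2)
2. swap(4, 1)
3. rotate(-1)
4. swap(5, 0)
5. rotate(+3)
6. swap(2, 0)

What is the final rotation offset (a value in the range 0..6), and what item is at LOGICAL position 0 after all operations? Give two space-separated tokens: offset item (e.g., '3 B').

Answer: 2 G

Derivation:
After op 1 (swap(3, 2)): offset=0, physical=[A,B,D,C,E,F,G], logical=[A,B,D,C,E,F,G]
After op 2 (swap(4, 1)): offset=0, physical=[A,E,D,C,B,F,G], logical=[A,E,D,C,B,F,G]
After op 3 (rotate(-1)): offset=6, physical=[A,E,D,C,B,F,G], logical=[G,A,E,D,C,B,F]
After op 4 (swap(5, 0)): offset=6, physical=[A,E,D,C,G,F,B], logical=[B,A,E,D,C,G,F]
After op 5 (rotate(+3)): offset=2, physical=[A,E,D,C,G,F,B], logical=[D,C,G,F,B,A,E]
After op 6 (swap(2, 0)): offset=2, physical=[A,E,G,C,D,F,B], logical=[G,C,D,F,B,A,E]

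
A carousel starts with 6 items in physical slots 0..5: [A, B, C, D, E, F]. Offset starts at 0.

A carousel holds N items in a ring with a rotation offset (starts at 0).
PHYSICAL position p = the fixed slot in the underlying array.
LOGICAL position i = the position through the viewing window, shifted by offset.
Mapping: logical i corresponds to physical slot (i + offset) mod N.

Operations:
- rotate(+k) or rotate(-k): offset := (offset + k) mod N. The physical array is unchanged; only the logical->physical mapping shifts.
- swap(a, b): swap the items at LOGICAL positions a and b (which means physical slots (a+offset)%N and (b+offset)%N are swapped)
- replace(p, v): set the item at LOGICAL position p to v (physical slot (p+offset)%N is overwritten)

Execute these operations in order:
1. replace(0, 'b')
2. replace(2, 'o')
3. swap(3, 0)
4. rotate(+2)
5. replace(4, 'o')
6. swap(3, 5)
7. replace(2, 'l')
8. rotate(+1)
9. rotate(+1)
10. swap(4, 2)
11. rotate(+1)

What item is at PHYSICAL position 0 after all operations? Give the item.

Answer: o

Derivation:
After op 1 (replace(0, 'b')): offset=0, physical=[b,B,C,D,E,F], logical=[b,B,C,D,E,F]
After op 2 (replace(2, 'o')): offset=0, physical=[b,B,o,D,E,F], logical=[b,B,o,D,E,F]
After op 3 (swap(3, 0)): offset=0, physical=[D,B,o,b,E,F], logical=[D,B,o,b,E,F]
After op 4 (rotate(+2)): offset=2, physical=[D,B,o,b,E,F], logical=[o,b,E,F,D,B]
After op 5 (replace(4, 'o')): offset=2, physical=[o,B,o,b,E,F], logical=[o,b,E,F,o,B]
After op 6 (swap(3, 5)): offset=2, physical=[o,F,o,b,E,B], logical=[o,b,E,B,o,F]
After op 7 (replace(2, 'l')): offset=2, physical=[o,F,o,b,l,B], logical=[o,b,l,B,o,F]
After op 8 (rotate(+1)): offset=3, physical=[o,F,o,b,l,B], logical=[b,l,B,o,F,o]
After op 9 (rotate(+1)): offset=4, physical=[o,F,o,b,l,B], logical=[l,B,o,F,o,b]
After op 10 (swap(4, 2)): offset=4, physical=[o,F,o,b,l,B], logical=[l,B,o,F,o,b]
After op 11 (rotate(+1)): offset=5, physical=[o,F,o,b,l,B], logical=[B,o,F,o,b,l]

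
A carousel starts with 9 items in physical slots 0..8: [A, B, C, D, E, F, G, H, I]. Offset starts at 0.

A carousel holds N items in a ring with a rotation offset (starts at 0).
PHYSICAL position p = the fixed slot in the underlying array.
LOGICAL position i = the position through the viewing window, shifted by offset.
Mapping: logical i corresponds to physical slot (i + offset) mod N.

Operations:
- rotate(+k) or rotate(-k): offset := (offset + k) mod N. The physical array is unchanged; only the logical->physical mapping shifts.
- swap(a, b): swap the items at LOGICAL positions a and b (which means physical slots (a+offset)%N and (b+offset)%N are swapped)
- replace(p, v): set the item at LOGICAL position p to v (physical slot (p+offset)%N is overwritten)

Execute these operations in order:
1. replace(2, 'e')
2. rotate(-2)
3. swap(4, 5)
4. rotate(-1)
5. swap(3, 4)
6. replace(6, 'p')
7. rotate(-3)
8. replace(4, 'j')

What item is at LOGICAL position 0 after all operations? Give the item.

After op 1 (replace(2, 'e')): offset=0, physical=[A,B,e,D,E,F,G,H,I], logical=[A,B,e,D,E,F,G,H,I]
After op 2 (rotate(-2)): offset=7, physical=[A,B,e,D,E,F,G,H,I], logical=[H,I,A,B,e,D,E,F,G]
After op 3 (swap(4, 5)): offset=7, physical=[A,B,D,e,E,F,G,H,I], logical=[H,I,A,B,D,e,E,F,G]
After op 4 (rotate(-1)): offset=6, physical=[A,B,D,e,E,F,G,H,I], logical=[G,H,I,A,B,D,e,E,F]
After op 5 (swap(3, 4)): offset=6, physical=[B,A,D,e,E,F,G,H,I], logical=[G,H,I,B,A,D,e,E,F]
After op 6 (replace(6, 'p')): offset=6, physical=[B,A,D,p,E,F,G,H,I], logical=[G,H,I,B,A,D,p,E,F]
After op 7 (rotate(-3)): offset=3, physical=[B,A,D,p,E,F,G,H,I], logical=[p,E,F,G,H,I,B,A,D]
After op 8 (replace(4, 'j')): offset=3, physical=[B,A,D,p,E,F,G,j,I], logical=[p,E,F,G,j,I,B,A,D]

Answer: p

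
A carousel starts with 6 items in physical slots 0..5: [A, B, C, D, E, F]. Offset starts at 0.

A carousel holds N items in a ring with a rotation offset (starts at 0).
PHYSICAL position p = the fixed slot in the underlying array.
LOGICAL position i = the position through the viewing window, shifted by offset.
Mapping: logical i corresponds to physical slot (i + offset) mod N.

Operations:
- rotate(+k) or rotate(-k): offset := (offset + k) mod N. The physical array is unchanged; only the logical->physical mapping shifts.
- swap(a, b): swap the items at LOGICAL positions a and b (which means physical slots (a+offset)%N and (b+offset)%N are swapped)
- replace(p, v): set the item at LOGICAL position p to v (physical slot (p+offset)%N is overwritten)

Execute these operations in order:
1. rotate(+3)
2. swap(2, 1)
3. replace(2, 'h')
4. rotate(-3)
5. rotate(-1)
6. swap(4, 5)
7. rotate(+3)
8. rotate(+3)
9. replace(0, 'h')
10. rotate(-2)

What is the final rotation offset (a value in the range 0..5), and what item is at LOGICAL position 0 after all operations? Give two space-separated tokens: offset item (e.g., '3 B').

After op 1 (rotate(+3)): offset=3, physical=[A,B,C,D,E,F], logical=[D,E,F,A,B,C]
After op 2 (swap(2, 1)): offset=3, physical=[A,B,C,D,F,E], logical=[D,F,E,A,B,C]
After op 3 (replace(2, 'h')): offset=3, physical=[A,B,C,D,F,h], logical=[D,F,h,A,B,C]
After op 4 (rotate(-3)): offset=0, physical=[A,B,C,D,F,h], logical=[A,B,C,D,F,h]
After op 5 (rotate(-1)): offset=5, physical=[A,B,C,D,F,h], logical=[h,A,B,C,D,F]
After op 6 (swap(4, 5)): offset=5, physical=[A,B,C,F,D,h], logical=[h,A,B,C,F,D]
After op 7 (rotate(+3)): offset=2, physical=[A,B,C,F,D,h], logical=[C,F,D,h,A,B]
After op 8 (rotate(+3)): offset=5, physical=[A,B,C,F,D,h], logical=[h,A,B,C,F,D]
After op 9 (replace(0, 'h')): offset=5, physical=[A,B,C,F,D,h], logical=[h,A,B,C,F,D]
After op 10 (rotate(-2)): offset=3, physical=[A,B,C,F,D,h], logical=[F,D,h,A,B,C]

Answer: 3 F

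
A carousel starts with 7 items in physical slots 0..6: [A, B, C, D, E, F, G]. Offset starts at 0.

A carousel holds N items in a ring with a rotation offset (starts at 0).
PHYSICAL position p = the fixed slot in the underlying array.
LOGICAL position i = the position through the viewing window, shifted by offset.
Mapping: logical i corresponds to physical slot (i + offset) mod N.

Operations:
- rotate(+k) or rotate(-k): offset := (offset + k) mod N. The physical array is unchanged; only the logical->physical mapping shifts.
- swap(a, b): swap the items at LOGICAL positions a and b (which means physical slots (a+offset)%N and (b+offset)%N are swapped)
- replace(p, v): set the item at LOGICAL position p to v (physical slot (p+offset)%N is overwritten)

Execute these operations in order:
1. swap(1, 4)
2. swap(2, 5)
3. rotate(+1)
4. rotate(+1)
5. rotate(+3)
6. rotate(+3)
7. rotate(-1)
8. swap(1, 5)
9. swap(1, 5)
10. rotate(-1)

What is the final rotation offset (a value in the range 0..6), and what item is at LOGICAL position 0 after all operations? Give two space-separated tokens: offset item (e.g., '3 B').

Answer: 6 G

Derivation:
After op 1 (swap(1, 4)): offset=0, physical=[A,E,C,D,B,F,G], logical=[A,E,C,D,B,F,G]
After op 2 (swap(2, 5)): offset=0, physical=[A,E,F,D,B,C,G], logical=[A,E,F,D,B,C,G]
After op 3 (rotate(+1)): offset=1, physical=[A,E,F,D,B,C,G], logical=[E,F,D,B,C,G,A]
After op 4 (rotate(+1)): offset=2, physical=[A,E,F,D,B,C,G], logical=[F,D,B,C,G,A,E]
After op 5 (rotate(+3)): offset=5, physical=[A,E,F,D,B,C,G], logical=[C,G,A,E,F,D,B]
After op 6 (rotate(+3)): offset=1, physical=[A,E,F,D,B,C,G], logical=[E,F,D,B,C,G,A]
After op 7 (rotate(-1)): offset=0, physical=[A,E,F,D,B,C,G], logical=[A,E,F,D,B,C,G]
After op 8 (swap(1, 5)): offset=0, physical=[A,C,F,D,B,E,G], logical=[A,C,F,D,B,E,G]
After op 9 (swap(1, 5)): offset=0, physical=[A,E,F,D,B,C,G], logical=[A,E,F,D,B,C,G]
After op 10 (rotate(-1)): offset=6, physical=[A,E,F,D,B,C,G], logical=[G,A,E,F,D,B,C]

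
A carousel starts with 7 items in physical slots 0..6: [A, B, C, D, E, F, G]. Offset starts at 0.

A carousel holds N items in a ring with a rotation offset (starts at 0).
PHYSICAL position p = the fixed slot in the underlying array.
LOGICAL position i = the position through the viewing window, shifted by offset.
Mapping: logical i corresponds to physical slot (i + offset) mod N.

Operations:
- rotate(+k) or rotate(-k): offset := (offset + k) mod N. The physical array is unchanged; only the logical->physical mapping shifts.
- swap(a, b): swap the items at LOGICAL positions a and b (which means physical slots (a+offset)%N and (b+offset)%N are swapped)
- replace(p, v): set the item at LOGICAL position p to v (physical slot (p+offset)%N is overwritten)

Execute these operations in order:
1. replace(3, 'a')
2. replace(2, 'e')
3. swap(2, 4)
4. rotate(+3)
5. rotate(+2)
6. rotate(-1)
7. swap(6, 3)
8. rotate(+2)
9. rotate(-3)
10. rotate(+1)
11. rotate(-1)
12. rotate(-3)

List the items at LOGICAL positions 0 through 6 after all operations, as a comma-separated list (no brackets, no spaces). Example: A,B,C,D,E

After op 1 (replace(3, 'a')): offset=0, physical=[A,B,C,a,E,F,G], logical=[A,B,C,a,E,F,G]
After op 2 (replace(2, 'e')): offset=0, physical=[A,B,e,a,E,F,G], logical=[A,B,e,a,E,F,G]
After op 3 (swap(2, 4)): offset=0, physical=[A,B,E,a,e,F,G], logical=[A,B,E,a,e,F,G]
After op 4 (rotate(+3)): offset=3, physical=[A,B,E,a,e,F,G], logical=[a,e,F,G,A,B,E]
After op 5 (rotate(+2)): offset=5, physical=[A,B,E,a,e,F,G], logical=[F,G,A,B,E,a,e]
After op 6 (rotate(-1)): offset=4, physical=[A,B,E,a,e,F,G], logical=[e,F,G,A,B,E,a]
After op 7 (swap(6, 3)): offset=4, physical=[a,B,E,A,e,F,G], logical=[e,F,G,a,B,E,A]
After op 8 (rotate(+2)): offset=6, physical=[a,B,E,A,e,F,G], logical=[G,a,B,E,A,e,F]
After op 9 (rotate(-3)): offset=3, physical=[a,B,E,A,e,F,G], logical=[A,e,F,G,a,B,E]
After op 10 (rotate(+1)): offset=4, physical=[a,B,E,A,e,F,G], logical=[e,F,G,a,B,E,A]
After op 11 (rotate(-1)): offset=3, physical=[a,B,E,A,e,F,G], logical=[A,e,F,G,a,B,E]
After op 12 (rotate(-3)): offset=0, physical=[a,B,E,A,e,F,G], logical=[a,B,E,A,e,F,G]

Answer: a,B,E,A,e,F,G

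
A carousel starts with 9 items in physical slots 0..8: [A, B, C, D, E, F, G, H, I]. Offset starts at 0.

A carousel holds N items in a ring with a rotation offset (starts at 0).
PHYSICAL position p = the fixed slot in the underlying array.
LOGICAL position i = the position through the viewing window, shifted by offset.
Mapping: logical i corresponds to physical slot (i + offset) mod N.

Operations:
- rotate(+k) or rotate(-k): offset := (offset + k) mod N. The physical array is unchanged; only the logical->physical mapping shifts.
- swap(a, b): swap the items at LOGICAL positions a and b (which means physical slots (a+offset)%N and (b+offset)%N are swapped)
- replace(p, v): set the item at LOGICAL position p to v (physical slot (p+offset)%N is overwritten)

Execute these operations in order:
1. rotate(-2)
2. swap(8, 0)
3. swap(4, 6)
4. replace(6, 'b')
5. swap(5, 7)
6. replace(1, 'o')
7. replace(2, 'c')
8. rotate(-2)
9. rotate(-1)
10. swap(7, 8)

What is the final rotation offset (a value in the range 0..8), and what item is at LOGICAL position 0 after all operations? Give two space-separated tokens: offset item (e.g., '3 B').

After op 1 (rotate(-2)): offset=7, physical=[A,B,C,D,E,F,G,H,I], logical=[H,I,A,B,C,D,E,F,G]
After op 2 (swap(8, 0)): offset=7, physical=[A,B,C,D,E,F,H,G,I], logical=[G,I,A,B,C,D,E,F,H]
After op 3 (swap(4, 6)): offset=7, physical=[A,B,E,D,C,F,H,G,I], logical=[G,I,A,B,E,D,C,F,H]
After op 4 (replace(6, 'b')): offset=7, physical=[A,B,E,D,b,F,H,G,I], logical=[G,I,A,B,E,D,b,F,H]
After op 5 (swap(5, 7)): offset=7, physical=[A,B,E,F,b,D,H,G,I], logical=[G,I,A,B,E,F,b,D,H]
After op 6 (replace(1, 'o')): offset=7, physical=[A,B,E,F,b,D,H,G,o], logical=[G,o,A,B,E,F,b,D,H]
After op 7 (replace(2, 'c')): offset=7, physical=[c,B,E,F,b,D,H,G,o], logical=[G,o,c,B,E,F,b,D,H]
After op 8 (rotate(-2)): offset=5, physical=[c,B,E,F,b,D,H,G,o], logical=[D,H,G,o,c,B,E,F,b]
After op 9 (rotate(-1)): offset=4, physical=[c,B,E,F,b,D,H,G,o], logical=[b,D,H,G,o,c,B,E,F]
After op 10 (swap(7, 8)): offset=4, physical=[c,B,F,E,b,D,H,G,o], logical=[b,D,H,G,o,c,B,F,E]

Answer: 4 b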